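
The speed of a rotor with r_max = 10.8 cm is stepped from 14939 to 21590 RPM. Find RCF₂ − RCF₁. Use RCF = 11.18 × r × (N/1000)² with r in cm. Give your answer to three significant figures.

RCF₁ = 11.18 × 10.8 × (14.939)² = 11.18 × 10.8 × 223.173721 ≈ 26,946.9 × g
RCF₂ = 11.18 × 10.8 × (21.59)² = 11.18 × 10.8 × 466.1281 ≈ 56,282.2 × g
Increase = 56,282.2 − 26,946.9 = 29,335.3

29300 g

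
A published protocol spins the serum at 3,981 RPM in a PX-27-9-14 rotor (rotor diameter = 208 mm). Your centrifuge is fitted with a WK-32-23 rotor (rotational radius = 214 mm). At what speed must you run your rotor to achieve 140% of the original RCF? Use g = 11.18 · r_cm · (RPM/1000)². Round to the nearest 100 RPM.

Original rotor: r = 208 mm / 2 = 104 mm = 10.4 cm
RCF = 11.18 × r × (N/1000)²
RCF_original = 11.18 × 10.4 × (3.981)² = 11.18 × 10.4 × 15.848361 ≈ 1,842.7 × g
Target RCF = 1.4 × 1,842.7 ≈ 2,579.8 × g
Your rotor: r = 214 mm = 21.4 cm
2,579.8 = 11.18 × 21.4 × (N/1000)²
(N/1000)² = 2,579.8 / 239.252 = 10.78277
N = 1000 × √10.78277 ≈ 3,283.7

3300 RPM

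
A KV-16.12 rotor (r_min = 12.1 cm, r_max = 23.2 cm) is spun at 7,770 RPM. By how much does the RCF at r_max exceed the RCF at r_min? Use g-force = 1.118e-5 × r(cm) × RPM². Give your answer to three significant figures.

RCF_max = 1.118 × 10⁻⁵ × 23.2 × (7770)² = 1.118 × 10⁻⁵ × 23.2 × 60,372,900 ≈ 15,659.3 × g
RCF_min = 1.118 × 10⁻⁵ × 12.1 × (7770)² = 1.118 × 10⁻⁵ × 12.1 × 60,372,900 ≈ 8,167.1 × g
ΔRCF = 15,659.3 − 8,167.1 = 7,492.2

ΔRCF ≈ 7490 × g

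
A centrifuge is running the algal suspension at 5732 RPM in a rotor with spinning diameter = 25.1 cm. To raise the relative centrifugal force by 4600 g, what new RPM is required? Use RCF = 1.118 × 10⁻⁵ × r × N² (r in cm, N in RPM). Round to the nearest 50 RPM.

r = 25.1 / 2 = 12.55 cm
Current RCF = 1.118 × 10⁻⁵ × 12.55 × (5732)² = 1.118 × 10⁻⁵ × 12.55 × 32,855,824 ≈ 4,610 × g
Target RCF = 4,610 + 4,600 = 9,210 × g
N² = 9,210 / (14.0309 × 10⁻⁵) = 65,640,836
N ≈ √65,640,836 ≈ 8,101.9

≈ 8100 RPM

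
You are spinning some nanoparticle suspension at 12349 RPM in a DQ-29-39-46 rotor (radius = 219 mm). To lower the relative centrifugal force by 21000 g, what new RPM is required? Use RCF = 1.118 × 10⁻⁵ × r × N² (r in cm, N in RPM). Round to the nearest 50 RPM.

r = 219 mm = 21.9 cm
Current RCF = 1.118 × 10⁻⁵ × 21.9 × (12349)² = 1.118 × 10⁻⁵ × 21.9 × 152,497,801 ≈ 37,337.9 × g
Target RCF = 37,337.9 − 21,000 = 16,337.9 × g
N² = 16,337.9 / (24.4842 × 10⁻⁵) = 66,728,339
N ≈ √66,728,339 ≈ 8,168.7

N₂ ≈ 8150 RPM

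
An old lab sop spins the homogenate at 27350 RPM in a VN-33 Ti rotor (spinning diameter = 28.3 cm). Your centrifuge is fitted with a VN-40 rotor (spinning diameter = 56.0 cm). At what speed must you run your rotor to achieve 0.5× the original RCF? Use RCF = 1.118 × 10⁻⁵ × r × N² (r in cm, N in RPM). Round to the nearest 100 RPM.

≈ 13700 RPM

Original rotor: r = 28.3 / 2 = 14.15 cm
RCF_original = 1.118 × 10⁻⁵ × 14.15 × (27350)² = 1.118 × 10⁻⁵ × 14.15 × 748,022,500 ≈ 118,334.9 × g
Target RCF = 0.5 × 118,334.9 ≈ 59,167.4 × g
Your rotor: r = 56.0 / 2 = 28 cm
59,167.4 = 1.118 × 10⁻⁵ × 28 × N²
N² = 59,167.4 / (31.304 × 10⁻⁵) = 189,009,072
N ≈ √189,009,072 ≈ 13,748.1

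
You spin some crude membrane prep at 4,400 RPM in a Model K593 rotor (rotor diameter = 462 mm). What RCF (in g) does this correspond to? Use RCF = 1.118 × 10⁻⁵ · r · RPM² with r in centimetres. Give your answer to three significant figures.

5000 g

r = 462 mm / 2 = 231 mm = 23.1 cm
RCF = 1.118 × 10⁻⁵ × 23.1 × (4400)² = 1.118 × 10⁻⁵ × 23.1 × 19,360,000 ≈ 4,999.9 × g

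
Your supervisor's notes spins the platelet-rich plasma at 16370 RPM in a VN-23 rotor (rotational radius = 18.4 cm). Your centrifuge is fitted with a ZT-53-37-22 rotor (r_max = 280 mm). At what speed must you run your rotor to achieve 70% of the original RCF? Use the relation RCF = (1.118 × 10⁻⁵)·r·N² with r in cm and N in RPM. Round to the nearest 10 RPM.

11100 RPM

RCF = 1.118 × 10⁻⁵ × r × N²
RCF_original = 1.118 × 10⁻⁵ × 18.4 × (16370)² = 1.118 × 10⁻⁵ × 18.4 × 267,976,900 ≈ 55,126.1 × g
Target RCF = 0.7 × 55,126.1 ≈ 38,588.3 × g
Your rotor: r = 280 mm = 28.0 cm
38,588.3 = 1.118 × 10⁻⁵ × 28 × N²
N² = 38,588.3 / (31.304 × 10⁻⁵) = 123,269,550
N ≈ √123,269,550 ≈ 11,102.7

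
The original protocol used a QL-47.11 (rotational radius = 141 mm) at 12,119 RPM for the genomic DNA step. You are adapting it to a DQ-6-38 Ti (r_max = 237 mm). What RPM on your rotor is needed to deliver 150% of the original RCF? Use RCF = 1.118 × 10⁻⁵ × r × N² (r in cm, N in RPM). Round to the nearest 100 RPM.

Original rotor: r = 141 mm = 14.1 cm
RCF_original = 1.118 × 10⁻⁵ × 14.1 × (12119)² = 1.118 × 10⁻⁵ × 14.1 × 146,870,161 ≈ 23,152.3 × g
Target RCF = 1.5 × 23,152.3 ≈ 34,728.4 × g
Your rotor: r = 237 mm = 23.7 cm
34,728.4 = 1.118 × 10⁻⁵ × 23.7 × N²
N² = 34,728.4 / (26.4966 × 10⁻⁵) = 131,067,382
N ≈ √131,067,382 ≈ 11,448.5

≈ 11400 RPM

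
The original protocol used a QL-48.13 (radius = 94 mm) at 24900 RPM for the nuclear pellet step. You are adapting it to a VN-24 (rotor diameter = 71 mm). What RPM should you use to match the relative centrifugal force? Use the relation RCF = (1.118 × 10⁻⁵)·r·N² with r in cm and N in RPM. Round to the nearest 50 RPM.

≈ 40500 RPM

Original rotor: r = 94 mm = 9.4 cm
RCF_original = 1.118 × 10⁻⁵ × 9.4 × (24900)² = 1.118 × 10⁻⁵ × 9.4 × 620,010,000 ≈ 65,158.1 × g
Your rotor: r = 71 mm / 2 = 35.5 mm = 3.55 cm
65,158.1 = 1.118 × 10⁻⁵ × 3.55 × N²
N² = 65,158.1 / (3.9689 × 10⁻⁵) = 1,641,716,848
N ≈ √1,641,716,848 ≈ 40,518.1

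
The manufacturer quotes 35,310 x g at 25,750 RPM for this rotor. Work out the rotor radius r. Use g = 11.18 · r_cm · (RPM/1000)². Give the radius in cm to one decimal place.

4.8 cm

35310 = 11.18 × r × (25.75)²
r = 35310 / (11.18 × 663.0625) = 35310 / 7413.039 ≈ 4.763 cm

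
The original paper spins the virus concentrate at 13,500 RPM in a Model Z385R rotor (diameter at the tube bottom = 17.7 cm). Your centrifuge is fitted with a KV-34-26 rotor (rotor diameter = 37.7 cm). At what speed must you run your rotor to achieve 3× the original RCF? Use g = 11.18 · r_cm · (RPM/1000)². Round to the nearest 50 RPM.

Original rotor: r = 17.7 / 2 = 8.85 cm
RCF_original = 11.18 × 8.85 × (13.5)² = 11.18 × 8.85 × 182.25 ≈ 18,032.4 × g
Target RCF = 3 × 18,032.4 ≈ 54,097.2 × g
Your rotor: r = 37.7 / 2 = 18.85 cm
54,097.2 = 11.18 × 18.85 × (N/1000)²
(N/1000)² = 54,097.2 / 210.743 = 256.6975
N = 1000 × √256.6975 ≈ 16,021.8

16000 RPM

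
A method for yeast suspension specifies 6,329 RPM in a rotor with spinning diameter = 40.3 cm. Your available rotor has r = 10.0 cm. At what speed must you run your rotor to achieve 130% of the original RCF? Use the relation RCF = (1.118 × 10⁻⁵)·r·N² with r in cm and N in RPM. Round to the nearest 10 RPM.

Original rotor: r = 40.3 / 2 = 20.15 cm
RCF = 1.118 × 10⁻⁵ × r × N²
RCF_original = 1.118 × 10⁻⁵ × 20.15 × (6329)² = 1.118 × 10⁻⁵ × 20.15 × 40,056,241 ≈ 9,023.7 × g
Target RCF = 1.3 × 9,023.7 ≈ 11,730.8 × g
11,730.8 = 1.118 × 10⁻⁵ × 10 × N²
N² = 11,730.8 / (11.18 × 10⁻⁵) = 104,926,655
N ≈ √104,926,655 ≈ 10,243.4

≈ 10240 RPM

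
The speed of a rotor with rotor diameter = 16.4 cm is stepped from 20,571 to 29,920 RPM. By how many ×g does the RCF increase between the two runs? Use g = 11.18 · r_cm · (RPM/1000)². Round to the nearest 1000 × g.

43000 ×g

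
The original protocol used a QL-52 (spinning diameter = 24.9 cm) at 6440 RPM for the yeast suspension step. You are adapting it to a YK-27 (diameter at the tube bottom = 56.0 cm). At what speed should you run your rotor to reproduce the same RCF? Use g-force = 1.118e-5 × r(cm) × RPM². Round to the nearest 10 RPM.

≈ 4290 RPM

Original rotor: r = 24.9 / 2 = 12.45 cm
RCF = 1.118 × 10⁻⁵ × r × N²
RCF_original = 1.118 × 10⁻⁵ × 12.45 × (6440)² = 1.118 × 10⁻⁵ × 12.45 × 41,473,600 ≈ 5,772.8 × g
Your rotor: r = 56.0 / 2 = 28 cm
5,772.8 = 1.118 × 10⁻⁵ × 28 × N²
N² = 5,772.8 / (31.304 × 10⁻⁵) = 18,441,094
N ≈ √18,441,094 ≈ 4,294.3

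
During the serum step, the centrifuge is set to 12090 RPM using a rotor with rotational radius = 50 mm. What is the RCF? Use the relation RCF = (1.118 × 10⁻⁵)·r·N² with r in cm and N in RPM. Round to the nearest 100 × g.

≈ 8200 × g

r = 50 mm = 5.0 cm
RCF = 1.118 × 10⁻⁵ × 5 × (12090)² = 1.118 × 10⁻⁵ × 5 × 146,168,100 ≈ 8,170.8 × g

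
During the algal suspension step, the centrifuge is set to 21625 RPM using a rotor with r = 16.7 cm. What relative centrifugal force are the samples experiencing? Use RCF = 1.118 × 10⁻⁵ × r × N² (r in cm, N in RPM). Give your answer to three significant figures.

RCF = 1.118 × 10⁻⁵ × 16.7 × (21625)² = 1.118 × 10⁻⁵ × 16.7 × 467,640,625 ≈ 87,311.3 × g

RCF ≈ 87300 g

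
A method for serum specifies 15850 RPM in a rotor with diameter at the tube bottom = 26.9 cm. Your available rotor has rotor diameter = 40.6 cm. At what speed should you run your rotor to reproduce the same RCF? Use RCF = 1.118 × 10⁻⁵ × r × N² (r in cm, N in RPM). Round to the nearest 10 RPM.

Original rotor: r = 26.9 / 2 = 13.45 cm
RCF_original = 1.118 × 10⁻⁵ × 13.45 × (15850)² = 1.118 × 10⁻⁵ × 13.45 × 251,222,500 ≈ 37,776.6 × g
Your rotor: r = 40.6 / 2 = 20.3 cm
37,776.6 = 1.118 × 10⁻⁵ × 20.3 × N²
N² = 37,776.6 / (22.6954 × 10⁻⁵) = 166,450,470
N ≈ √166,450,470 ≈ 12,901.6

12900 RPM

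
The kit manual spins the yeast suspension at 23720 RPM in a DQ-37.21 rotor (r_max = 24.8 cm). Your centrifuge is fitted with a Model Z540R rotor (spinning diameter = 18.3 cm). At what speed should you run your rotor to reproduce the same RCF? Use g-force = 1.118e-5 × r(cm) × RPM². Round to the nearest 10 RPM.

RCF_original = 1.118 × 10⁻⁵ × 24.8 × (23720)² = 1.118 × 10⁻⁵ × 24.8 × 562,638,400 ≈ 155,999.4 × g
Your rotor: r = 18.3 / 2 = 9.15 cm
155,999.4 = 1.118 × 10⁻⁵ × 9.15 × N²
N² = 155,999.4 / (10.2297 × 10⁻⁵) = 1,524,965,542
N ≈ √1,524,965,542 ≈ 39,050.8

≈ 39050 RPM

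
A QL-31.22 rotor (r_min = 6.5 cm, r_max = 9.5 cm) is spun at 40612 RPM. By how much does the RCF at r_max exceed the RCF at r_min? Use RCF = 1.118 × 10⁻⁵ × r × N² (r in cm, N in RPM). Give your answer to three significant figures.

≈ 55300 x g

RCF_max = 1.118 × 10⁻⁵ × 9.5 × (40612)² = 1.118 × 10⁻⁵ × 9.5 × 1,649,334,544 ≈ 175,175.8 × g
RCF_min = 1.118 × 10⁻⁵ × 6.5 × (40612)² = 1.118 × 10⁻⁵ × 6.5 × 1,649,334,544 ≈ 119,857.1 × g
ΔRCF = 175,175.8 − 119,857.1 = 55,318.7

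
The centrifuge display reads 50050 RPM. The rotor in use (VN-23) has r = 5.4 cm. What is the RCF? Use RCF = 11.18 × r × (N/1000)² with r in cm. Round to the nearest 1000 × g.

151000 x g

RCF = 11.18 × 5.4 × (50.05)² = 11.18 × 5.4 × 2,505.0025 ≈ 151,232 × g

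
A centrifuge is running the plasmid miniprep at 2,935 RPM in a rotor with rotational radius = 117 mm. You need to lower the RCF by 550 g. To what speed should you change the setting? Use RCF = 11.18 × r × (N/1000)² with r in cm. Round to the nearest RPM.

r = 117 mm = 11.7 cm
Current RCF = 11.18 × 11.7 × (2.935)² = 11.18 × 11.7 × 8.614225 ≈ 1,126.8 × g
Target RCF = 1,126.8 − 550 = 576.8 × g
(N/1000)² = 576.8 / 130.806 = 4.409584
N = 1000 × √4.409584 ≈ 2,099.9

≈ 2100 RPM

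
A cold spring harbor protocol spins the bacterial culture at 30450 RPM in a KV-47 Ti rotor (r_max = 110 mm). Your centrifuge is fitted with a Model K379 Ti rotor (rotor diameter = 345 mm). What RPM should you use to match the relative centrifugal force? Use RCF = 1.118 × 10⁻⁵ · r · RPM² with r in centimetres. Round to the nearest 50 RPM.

Original rotor: r = 110 mm = 11.0 cm
RCF_original = 1.118 × 10⁻⁵ × 11 × (30450)² = 1.118 × 10⁻⁵ × 11 × 927,202,500 ≈ 114,027.4 × g
Your rotor: r = 345 mm / 2 = 172.5 mm = 17.25 cm
114,027.4 = 1.118 × 10⁻⁵ × 17.25 × N²
N² = 114,027.4 / (19.2855 × 10⁻⁵) = 591,259,755
N ≈ √591,259,755 ≈ 24,315.8

≈ 24300 RPM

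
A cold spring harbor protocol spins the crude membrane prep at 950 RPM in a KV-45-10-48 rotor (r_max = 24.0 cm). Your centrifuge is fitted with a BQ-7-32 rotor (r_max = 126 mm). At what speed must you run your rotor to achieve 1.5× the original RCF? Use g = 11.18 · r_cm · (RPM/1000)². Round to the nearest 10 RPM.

1610 RPM

RCF_original = 11.18 × 24 × (0.95)² = 11.18 × 24 × 0.9025 ≈ 242.2 × g
Target RCF = 1.5 × 242.2 ≈ 363.3 × g
Your rotor: r = 126 mm = 12.6 cm
363.3 = 11.18 × 12.6 × (N/1000)²
(N/1000)² = 363.3 / 140.868 = 2.57901
N = 1000 × √2.57901 ≈ 1,605.9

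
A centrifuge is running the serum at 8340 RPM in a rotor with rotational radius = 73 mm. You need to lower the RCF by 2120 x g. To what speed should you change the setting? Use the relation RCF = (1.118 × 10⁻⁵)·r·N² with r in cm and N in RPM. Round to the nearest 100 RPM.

r = 73 mm = 7.3 cm
Current RCF = 1.118 × 10⁻⁵ × 7.3 × (8340)² = 1.118 × 10⁻⁵ × 7.3 × 69,555,600 ≈ 5,676.7 × g
Target RCF = 5,676.7 − 2,120 = 3,556.7 × g
N² = 3,556.7 / (8.1614 × 10⁻⁵) = 43,579,533
N ≈ √43,579,533 ≈ 6,601.5

N₂ ≈ 6600 RPM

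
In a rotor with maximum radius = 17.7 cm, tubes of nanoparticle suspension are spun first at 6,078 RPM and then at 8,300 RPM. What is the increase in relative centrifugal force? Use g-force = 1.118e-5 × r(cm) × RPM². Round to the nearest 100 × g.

≈ 6300 ×g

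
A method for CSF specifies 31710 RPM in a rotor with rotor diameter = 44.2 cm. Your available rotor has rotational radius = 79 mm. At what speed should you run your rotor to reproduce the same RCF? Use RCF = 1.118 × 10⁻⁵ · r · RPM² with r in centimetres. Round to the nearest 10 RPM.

≈ 53040 RPM

Original rotor: r = 44.2 / 2 = 22.1 cm
RCF_original = 1.118 × 10⁻⁵ × 22.1 × (31710)² = 1.118 × 10⁻⁵ × 22.1 × 1,005,524,100 ≈ 248,442.9 × g
Your rotor: r = 79 mm = 7.9 cm
248,442.9 = 1.118 × 10⁻⁵ × 7.9 × N²
N² = 248,442.9 / (8.8322 × 10⁻⁵) = 2,812,922,035
N ≈ √2,812,922,035 ≈ 53,037.0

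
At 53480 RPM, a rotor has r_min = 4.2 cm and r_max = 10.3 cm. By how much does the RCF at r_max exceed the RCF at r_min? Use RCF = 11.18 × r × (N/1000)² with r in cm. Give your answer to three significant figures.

ΔRCF = 11.18 × (r_max − r_min) × (N/1000)² = 11.18 × 6.1 × 2,860.1104 ≈ 195,053.8

≈ 195000 × g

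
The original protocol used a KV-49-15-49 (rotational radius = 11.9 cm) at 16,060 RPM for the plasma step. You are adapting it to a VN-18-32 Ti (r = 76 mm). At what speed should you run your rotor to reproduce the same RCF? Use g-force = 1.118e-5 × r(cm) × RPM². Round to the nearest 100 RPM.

20100 RPM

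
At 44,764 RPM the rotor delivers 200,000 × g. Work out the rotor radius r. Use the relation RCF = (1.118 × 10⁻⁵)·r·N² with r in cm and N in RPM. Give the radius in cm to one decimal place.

8.9 cm

RCF = 1.118 × 10⁻⁵ × r × N²
200000 = 1.118 × 10⁻⁵ × r × (44764)²
r = 200000 / (1.118 × 10⁻⁵ × 2,003,815,696) = 200000 / 22402.66 ≈ 8.928 cm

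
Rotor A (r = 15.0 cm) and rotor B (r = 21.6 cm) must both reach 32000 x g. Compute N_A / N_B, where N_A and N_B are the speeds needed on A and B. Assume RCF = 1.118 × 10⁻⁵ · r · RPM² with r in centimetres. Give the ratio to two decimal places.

At fixed RCF, N ∝ 1/√r, so N_A/N_B = √(r_B/r_A) = √(21.6/15.0) = √1.440000 = 1.2000.

1.20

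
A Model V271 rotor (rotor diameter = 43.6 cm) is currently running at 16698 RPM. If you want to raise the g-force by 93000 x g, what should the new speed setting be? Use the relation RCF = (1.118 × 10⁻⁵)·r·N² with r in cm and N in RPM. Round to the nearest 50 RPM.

N₂ ≈ 25700 RPM

r = 43.6 / 2 = 21.8 cm
Current RCF = 1.118 × 10⁻⁵ × 21.8 × (16698)² = 1.118 × 10⁻⁵ × 21.8 × 278,823,204 ≈ 67,955.9 × g
Target RCF = 67,955.9 + 93,000 = 160,955.9 × g
N² = 160,955.9 / (24.3724 × 10⁻⁵) = 660,402,340
N ≈ √660,402,340 ≈ 25,698.3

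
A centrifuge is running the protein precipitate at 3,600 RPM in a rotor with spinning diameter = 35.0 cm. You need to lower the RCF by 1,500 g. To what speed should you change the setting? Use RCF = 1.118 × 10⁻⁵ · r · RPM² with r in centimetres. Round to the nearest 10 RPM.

2300 RPM

r = 35.0 / 2 = 17.5 cm
Current RCF = 1.118 × 10⁻⁵ × 17.5 × (3600)² = 1.118 × 10⁻⁵ × 17.5 × 12,960,000 ≈ 2,535.6 × g
Target RCF = 2,535.6 − 1,500 = 1,035.6 × g
N² = 1,035.6 / (19.565 × 10⁻⁵) = 5,293,125
N ≈ √5,293,125 ≈ 2,300.7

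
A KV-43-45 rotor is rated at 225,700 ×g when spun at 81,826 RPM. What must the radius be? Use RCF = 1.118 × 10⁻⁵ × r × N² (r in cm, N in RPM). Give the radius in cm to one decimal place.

225700 = 1.118 × 10⁻⁵ × r × (81826)²
r = 225700 / (1.118 × 10⁻⁵ × 6,695,494,276) = 225700 / 74855.63 ≈ 3.015 cm

3.0 cm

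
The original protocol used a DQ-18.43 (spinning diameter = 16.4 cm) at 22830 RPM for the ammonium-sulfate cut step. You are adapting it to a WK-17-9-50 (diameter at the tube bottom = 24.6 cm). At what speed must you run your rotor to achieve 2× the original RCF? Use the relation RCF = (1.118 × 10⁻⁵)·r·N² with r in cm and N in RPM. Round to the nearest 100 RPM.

26400 RPM

Original rotor: r = 16.4 / 2 = 8.2 cm
RCF_original = 1.118 × 10⁻⁵ × 8.2 × (22830)² = 1.118 × 10⁻⁵ × 8.2 × 521,208,900 ≈ 47,782.3 × g
Target RCF = 2 × 47,782.3 ≈ 95,564.6 × g
Your rotor: r = 24.6 / 2 = 12.3 cm
95,564.6 = 1.118 × 10⁻⁵ × 12.3 × N²
N² = 95,564.6 / (13.7514 × 10⁻⁵) = 694,944,515
N ≈ √694,944,515 ≈ 26,361.8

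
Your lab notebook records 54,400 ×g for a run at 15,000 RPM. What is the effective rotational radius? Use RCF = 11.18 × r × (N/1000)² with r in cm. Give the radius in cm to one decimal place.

54400 = 11.18 × r × (15)²
r = 54400 / (11.18 × 225) = 54400 / 2515.5 ≈ 21.626 cm

≈ 21.6 cm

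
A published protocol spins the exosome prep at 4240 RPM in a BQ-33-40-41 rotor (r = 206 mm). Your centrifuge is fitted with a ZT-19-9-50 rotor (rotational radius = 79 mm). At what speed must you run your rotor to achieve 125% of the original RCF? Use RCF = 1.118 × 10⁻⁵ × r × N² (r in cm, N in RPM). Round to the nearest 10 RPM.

≈ 7650 RPM

Original rotor: r = 206 mm = 20.6 cm
RCF_original = 1.118 × 10⁻⁵ × 20.6 × (4240)² = 1.118 × 10⁻⁵ × 20.6 × 17,977,600 ≈ 4,140.4 × g
Target RCF = 1.25 × 4,140.4 ≈ 5,175.5 × g
Your rotor: r = 79 mm = 7.9 cm
5,175.5 = 1.118 × 10⁻⁵ × 7.9 × N²
N² = 5,175.5 / (8.8322 × 10⁻⁵) = 58,598,084
N ≈ √58,598,084 ≈ 7,654.9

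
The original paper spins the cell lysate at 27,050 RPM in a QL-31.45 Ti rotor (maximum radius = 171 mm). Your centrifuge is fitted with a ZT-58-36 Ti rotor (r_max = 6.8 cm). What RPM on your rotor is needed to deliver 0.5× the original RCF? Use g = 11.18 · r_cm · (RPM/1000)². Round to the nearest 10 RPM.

Original rotor: r = 171 mm = 17.1 cm
RCF_original = 11.18 × 17.1 × (27.05)² = 11.18 × 17.1 × 731.7025 ≈ 139,885.4 × g
Target RCF = 0.5 × 139,885.4 ≈ 69,942.7 × g
69,942.7 = 11.18 × 6.8 × (N/1000)²
(N/1000)² = 69,942.7 / 76.024 = 920.0082
N = 1000 × √920.0082 ≈ 30,331.6

30330 RPM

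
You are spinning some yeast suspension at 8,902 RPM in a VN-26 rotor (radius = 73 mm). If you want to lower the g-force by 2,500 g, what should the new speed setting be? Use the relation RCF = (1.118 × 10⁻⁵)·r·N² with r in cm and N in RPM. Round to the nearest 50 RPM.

6950 RPM

r = 73 mm = 7.3 cm
Current RCF = 1.118 × 10⁻⁵ × 7.3 × (8902)² = 1.118 × 10⁻⁵ × 7.3 × 79,245,604 ≈ 6,467.6 × g
Target RCF = 6,467.6 − 2,500 = 3,967.6 × g
N² = 3,967.6 / (8.1614 × 10⁻⁵) = 48,614,208
N ≈ √48,614,208 ≈ 6,972.4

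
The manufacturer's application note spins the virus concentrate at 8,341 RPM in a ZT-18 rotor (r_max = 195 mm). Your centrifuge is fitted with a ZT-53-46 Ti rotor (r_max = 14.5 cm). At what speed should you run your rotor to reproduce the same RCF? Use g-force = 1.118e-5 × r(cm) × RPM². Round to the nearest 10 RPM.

≈ 9670 RPM

Original rotor: r = 195 mm = 19.5 cm
RCF_original = 1.118 × 10⁻⁵ × 19.5 × (8341)² = 1.118 × 10⁻⁵ × 19.5 × 69,572,281 ≈ 15,167.5 × g
15,167.5 = 1.118 × 10⁻⁵ × 14.5 × N²
N² = 15,167.5 / (16.211 × 10⁻⁵) = 93,563,013
N ≈ √93,563,013 ≈ 9,672.8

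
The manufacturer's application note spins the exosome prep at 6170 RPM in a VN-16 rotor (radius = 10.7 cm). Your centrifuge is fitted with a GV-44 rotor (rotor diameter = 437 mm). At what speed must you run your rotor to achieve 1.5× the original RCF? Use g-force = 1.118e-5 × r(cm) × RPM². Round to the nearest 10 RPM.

RCF = 1.118 × 10⁻⁵ × r × N²
RCF_original = 1.118 × 10⁻⁵ × 10.7 × (6170)² = 1.118 × 10⁻⁵ × 10.7 × 38,068,900 ≈ 4,554 × g
Target RCF = 1.5 × 4,554 ≈ 6,831 × g
Your rotor: r = 437 mm / 2 = 218.5 mm = 21.85 cm
6,831 = 1.118 × 10⁻⁵ × 21.85 × N²
N² = 6,831 / (24.4283 × 10⁻⁵) = 27,963,469
N ≈ √27,963,469 ≈ 5,288.0

5290 RPM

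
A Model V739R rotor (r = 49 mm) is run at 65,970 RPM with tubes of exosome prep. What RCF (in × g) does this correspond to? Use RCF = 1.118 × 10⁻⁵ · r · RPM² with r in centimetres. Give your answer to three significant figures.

≈ 238000 × g

r = 49 mm = 4.9 cm
RCF = 1.118 × 10⁻⁵ × 4.9 × (65970)² = 1.118 × 10⁻⁵ × 4.9 × 4,352,040,900 ≈ 238,413.5 × g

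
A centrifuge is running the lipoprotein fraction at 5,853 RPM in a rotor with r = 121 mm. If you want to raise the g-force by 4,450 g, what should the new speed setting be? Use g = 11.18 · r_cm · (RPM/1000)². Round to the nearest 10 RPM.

N₂ ≈ 8190 RPM

r = 121 mm = 12.1 cm
Current RCF = 11.18 × 12.1 × (5.853)² = 11.18 × 12.1 × 34.257609 ≈ 4,634.3 × g
Target RCF = 4,634.3 + 4,450 = 9,084.3 × g
(N/1000)² = 9,084.3 / 135.278 = 67.15283
N = 1000 × √67.15283 ≈ 8,194.7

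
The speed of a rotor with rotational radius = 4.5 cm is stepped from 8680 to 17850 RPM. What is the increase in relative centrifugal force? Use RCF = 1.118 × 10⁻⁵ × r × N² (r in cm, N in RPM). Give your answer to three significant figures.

RCF₁ = 1.118 × 10⁻⁵ × 4.5 × (8680)² = 1.118 × 10⁻⁵ × 4.5 × 75,342,400 ≈ 3,790.5 × g
RCF₂ = 1.118 × 10⁻⁵ × 4.5 × (17850)² = 1.118 × 10⁻⁵ × 4.5 × 318,622,500 ≈ 16,029.9 × g
Increase = 16,029.9 − 3,790.5 = 12,239.4

12200 × g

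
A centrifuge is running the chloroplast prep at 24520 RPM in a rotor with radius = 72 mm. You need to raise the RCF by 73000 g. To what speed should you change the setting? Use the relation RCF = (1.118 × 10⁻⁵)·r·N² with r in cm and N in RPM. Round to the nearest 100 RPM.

38800 RPM

r = 72 mm = 7.2 cm
Current RCF = 1.118 × 10⁻⁵ × 7.2 × (24520)² = 1.118 × 10⁻⁵ × 7.2 × 601,230,400 ≈ 48,396.6 × g
Target RCF = 48,396.6 + 73,000 = 121,396.6 × g
N² = 121,396.6 / (8.0496 × 10⁻⁵) = 1,508,107,235
N ≈ √1,508,107,235 ≈ 38,834.4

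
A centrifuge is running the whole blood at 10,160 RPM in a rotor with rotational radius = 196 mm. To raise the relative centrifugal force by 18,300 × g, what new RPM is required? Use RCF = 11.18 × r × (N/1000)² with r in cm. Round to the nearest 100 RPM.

≈ 13700 RPM

r = 196 mm = 19.6 cm
Current RCF = 11.18 × 19.6 × (10.16)² = 11.18 × 19.6 × 103.2256 ≈ 22,619.6 × g
Target RCF = 22,619.6 + 18,300 = 40,919.6 × g
(N/1000)² = 40,919.6 / 219.128 = 186.7383
N = 1000 × √186.7383 ≈ 13,665.2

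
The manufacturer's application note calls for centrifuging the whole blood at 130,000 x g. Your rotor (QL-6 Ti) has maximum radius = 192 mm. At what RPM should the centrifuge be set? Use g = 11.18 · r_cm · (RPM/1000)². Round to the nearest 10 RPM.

r = 192 mm = 19.2 cm
130,000 = 11.18 × 19.2 × (N/1000)²
(N/1000)² = 130,000 / 214.656 = 605.6202
N = 1000 × √605.6202 ≈ 24,609.4

≈ 24610 RPM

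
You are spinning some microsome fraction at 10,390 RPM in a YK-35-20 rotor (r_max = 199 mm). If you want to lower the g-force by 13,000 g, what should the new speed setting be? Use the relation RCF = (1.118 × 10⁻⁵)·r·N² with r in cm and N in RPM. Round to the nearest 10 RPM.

r = 199 mm = 19.9 cm
Current RCF = 1.118 × 10⁻⁵ × 19.9 × (10390)² = 1.118 × 10⁻⁵ × 19.9 × 107,952,100 ≈ 24,017.4 × g
Target RCF = 24,017.4 − 13,000 = 11,017.4 × g
N² = 11,017.4 / (22.2482 × 10⁻⁵) = 49,520,411
N ≈ √49,520,411 ≈ 7,037.1

7040 RPM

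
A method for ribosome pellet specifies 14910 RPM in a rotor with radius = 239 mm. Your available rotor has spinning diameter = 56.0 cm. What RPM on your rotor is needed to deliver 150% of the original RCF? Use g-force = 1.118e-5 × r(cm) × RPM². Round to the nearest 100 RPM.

16900 RPM

Original rotor: r = 239 mm = 23.9 cm
RCF = 1.118 × 10⁻⁵ × r × N²
RCF_original = 1.118 × 10⁻⁵ × 23.9 × (14910)² = 1.118 × 10⁻⁵ × 23.9 × 222,308,100 ≈ 59,401.2 × g
Target RCF = 1.5 × 59,401.2 ≈ 89,101.8 × g
Your rotor: r = 56.0 / 2 = 28 cm
89,101.8 = 1.118 × 10⁻⁵ × 28 × N²
N² = 89,101.8 / (31.304 × 10⁻⁵) = 284,633,913
N ≈ √284,633,913 ≈ 16,871.1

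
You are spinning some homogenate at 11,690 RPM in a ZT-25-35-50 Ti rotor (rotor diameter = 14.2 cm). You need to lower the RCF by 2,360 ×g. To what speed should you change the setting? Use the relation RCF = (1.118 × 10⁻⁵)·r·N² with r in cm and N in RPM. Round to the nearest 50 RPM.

r = 14.2 / 2 = 7.1 cm
Current RCF = 1.118 × 10⁻⁵ × 7.1 × (11690)² = 1.118 × 10⁻⁵ × 7.1 × 136,656,100 ≈ 10,847.5 × g
Target RCF = 10,847.5 − 2,360 = 8,487.5 × g
N² = 8,487.5 / (7.9378 × 10⁻⁵) = 106,925,093
N ≈ √106,925,093 ≈ 10,340.5

10350 RPM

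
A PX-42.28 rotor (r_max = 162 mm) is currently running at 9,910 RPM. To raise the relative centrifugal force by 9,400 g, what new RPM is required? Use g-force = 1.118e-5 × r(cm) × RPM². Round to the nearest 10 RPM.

r = 162 mm = 16.2 cm
Current RCF = 1.118 × 10⁻⁵ × 16.2 × (9910)² = 1.118 × 10⁻⁵ × 16.2 × 98,208,100 ≈ 17,787.1 × g
Target RCF = 17,787.1 + 9,400 = 27,187.1 × g
N² = 27,187.1 / (18.1116 × 10⁻⁵) = 150,108,770
N ≈ √150,108,770 ≈ 12,251.9

≈ 12250 RPM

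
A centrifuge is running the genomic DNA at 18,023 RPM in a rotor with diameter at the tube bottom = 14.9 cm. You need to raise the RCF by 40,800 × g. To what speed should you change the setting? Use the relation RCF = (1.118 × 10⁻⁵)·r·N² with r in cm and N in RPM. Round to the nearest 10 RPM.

r = 14.9 / 2 = 7.45 cm
Current RCF = 1.118 × 10⁻⁵ × 7.45 × (18023)² = 1.118 × 10⁻⁵ × 7.45 × 324,828,529 ≈ 27,055.3 × g
Target RCF = 27,055.3 + 40,800 = 67,855.3 × g
N² = 67,855.3 / (8.3291 × 10⁻⁵) = 814,677,456
N ≈ √814,677,456 ≈ 28,542.6

N₂ ≈ 28540 RPM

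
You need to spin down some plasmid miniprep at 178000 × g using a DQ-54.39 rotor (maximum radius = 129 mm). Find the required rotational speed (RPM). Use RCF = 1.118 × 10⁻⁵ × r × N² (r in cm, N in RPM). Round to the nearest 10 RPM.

N ≈ 35130 RPM

r = 129 mm = 12.9 cm
178,000 = 1.118 × 10⁻⁵ × 12.9 × N²
N² = 178,000 / (14.4222 × 10⁻⁵) = 1,234,208,373
N ≈ √1,234,208,373 ≈ 35,131.3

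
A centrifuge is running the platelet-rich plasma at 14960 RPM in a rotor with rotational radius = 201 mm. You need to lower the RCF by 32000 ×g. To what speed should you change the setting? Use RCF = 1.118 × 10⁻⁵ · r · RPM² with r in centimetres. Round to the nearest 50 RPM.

N₂ ≈ 9000 RPM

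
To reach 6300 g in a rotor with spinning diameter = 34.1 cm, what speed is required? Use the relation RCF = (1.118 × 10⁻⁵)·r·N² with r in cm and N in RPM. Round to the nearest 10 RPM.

r = 34.1 / 2 = 17.05 cm
6,300 = 1.118 × 10⁻⁵ × 17.05 × N²
N² = 6,300 / (19.0619 × 10⁻⁵) = 33,050,221
N ≈ √33,050,221 ≈ 5,748.9

≈ 5750 RPM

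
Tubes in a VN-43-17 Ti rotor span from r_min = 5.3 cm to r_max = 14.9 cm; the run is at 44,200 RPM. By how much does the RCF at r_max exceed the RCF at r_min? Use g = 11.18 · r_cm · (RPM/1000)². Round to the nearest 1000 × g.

ΔRCF ≈ 210000 g

ΔRCF = 11.18 × (r_max − r_min) × (N/1000)² = 11.18 × 9.6 × 1,953.64 ≈ 209,680.3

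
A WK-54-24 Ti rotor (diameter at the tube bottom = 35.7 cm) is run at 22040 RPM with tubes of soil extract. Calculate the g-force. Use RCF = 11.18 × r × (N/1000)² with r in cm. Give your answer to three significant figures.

≈ 96900 × g

r = 35.7 / 2 = 17.85 cm
RCF = 11.18 × r × (N/1000)²
RCF = 11.18 × 17.85 × (22.04)² = 11.18 × 17.85 × 485.7616 ≈ 96,940 × g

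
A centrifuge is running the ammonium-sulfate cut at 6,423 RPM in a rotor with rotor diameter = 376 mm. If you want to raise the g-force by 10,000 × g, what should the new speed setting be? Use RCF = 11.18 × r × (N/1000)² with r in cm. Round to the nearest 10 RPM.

r = 376 mm / 2 = 188 mm = 18.8 cm
Current RCF = 11.18 × 18.8 × (6.423)² = 11.18 × 18.8 × 41.254929 ≈ 8,671.1 × g
Target RCF = 8,671.1 + 10,000 = 18,671.1 × g
(N/1000)² = 18,671.1 / 210.184 = 88.83217
N = 1000 × √88.83217 ≈ 9,425.1

9430 RPM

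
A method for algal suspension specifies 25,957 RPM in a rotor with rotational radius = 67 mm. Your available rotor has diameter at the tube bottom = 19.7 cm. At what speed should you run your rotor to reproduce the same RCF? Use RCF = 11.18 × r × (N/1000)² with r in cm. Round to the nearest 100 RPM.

≈ 21400 RPM

Original rotor: r = 67 mm = 6.7 cm
RCF_original = 11.18 × 6.7 × (25.957)² = 11.18 × 6.7 × 673.765849 ≈ 50,469.1 × g
Your rotor: r = 19.7 / 2 = 9.85 cm
50,469.1 = 11.18 × 9.85 × (N/1000)²
(N/1000)² = 50,469.1 / 110.123 = 458.2975
N = 1000 × √458.2975 ≈ 21,407.9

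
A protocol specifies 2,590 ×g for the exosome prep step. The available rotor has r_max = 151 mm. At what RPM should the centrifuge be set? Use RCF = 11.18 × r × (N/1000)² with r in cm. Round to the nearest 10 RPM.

≈ 3920 RPM

r = 151 mm = 15.1 cm
2,590 = 11.18 × 15.1 × (N/1000)²
(N/1000)² = 2,590 / 168.818 = 15.34197
N = 1000 × √15.34197 ≈ 3,916.9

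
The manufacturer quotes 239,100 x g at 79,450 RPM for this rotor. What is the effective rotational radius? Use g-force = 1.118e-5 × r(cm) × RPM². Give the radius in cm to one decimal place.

239100 = 1.118 × 10⁻⁵ × r × (79450)²
r = 239100 / (1.118 × 10⁻⁵ × 6,312,302,500) = 239100 / 70571.54 ≈ 3.388 cm

r ≈ 3.4 cm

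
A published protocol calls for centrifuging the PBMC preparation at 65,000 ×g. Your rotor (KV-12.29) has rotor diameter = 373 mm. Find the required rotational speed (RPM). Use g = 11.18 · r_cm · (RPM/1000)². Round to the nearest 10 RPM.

r = 373 mm / 2 = 186.5 mm = 18.65 cm
RCF = 11.18 × r × (N/1000)²
65,000 = 11.18 × 18.65 × (N/1000)²
(N/1000)² = 65,000 / 208.507 = 311.7401
N = 1000 × √311.7401 ≈ 17,656.2

17660 RPM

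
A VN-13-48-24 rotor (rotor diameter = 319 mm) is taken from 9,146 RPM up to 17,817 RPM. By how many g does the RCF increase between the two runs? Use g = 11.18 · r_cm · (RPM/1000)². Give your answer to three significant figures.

r = 319 mm / 2 = 159.5 mm = 15.95 cm
RCF₁ = 11.18 × 15.95 × (9.146)² = 11.18 × 15.95 × 83.649316 ≈ 14,916.4 × g
RCF₂ = 11.18 × 15.95 × (17.817)² = 11.18 × 15.95 × 317.445489 ≈ 56,607.2 × g
Increase = 56,607.2 − 14,916.4 = 41,690.8

41700 g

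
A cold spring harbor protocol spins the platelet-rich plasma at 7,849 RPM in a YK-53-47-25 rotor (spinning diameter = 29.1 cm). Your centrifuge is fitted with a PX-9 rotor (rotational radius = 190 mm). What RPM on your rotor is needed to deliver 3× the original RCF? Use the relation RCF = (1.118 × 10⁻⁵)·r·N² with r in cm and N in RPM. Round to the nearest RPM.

Original rotor: r = 29.1 / 2 = 14.55 cm
RCF_original = 1.118 × 10⁻⁵ × 14.55 × (7849)² = 1.118 × 10⁻⁵ × 14.55 × 61,606,801 ≈ 10,021.5 × g
Target RCF = 3 × 10,021.5 ≈ 30,064.5 × g
Your rotor: r = 190 mm = 19.0 cm
30,064.5 = 1.118 × 10⁻⁵ × 19 × N²
N² = 30,064.5 / (21.242 × 10⁻⁵) = 141,533,283
N ≈ √141,533,283 ≈ 11,896.8

≈ 11897 RPM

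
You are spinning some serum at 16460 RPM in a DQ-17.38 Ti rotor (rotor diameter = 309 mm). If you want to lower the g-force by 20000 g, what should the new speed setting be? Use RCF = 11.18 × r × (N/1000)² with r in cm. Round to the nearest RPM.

r = 309 mm / 2 = 154.5 mm = 15.45 cm
Current RCF = 11.18 × 15.45 × (16.46)² = 11.18 × 15.45 × 270.9316 ≈ 46,798.3 × g
Target RCF = 46,798.3 − 20,000 = 26,798.3 × g
(N/1000)² = 26,798.3 / 172.731 = 155.1447
N = 1000 × √155.1447 ≈ 12,455.7

≈ 12456 RPM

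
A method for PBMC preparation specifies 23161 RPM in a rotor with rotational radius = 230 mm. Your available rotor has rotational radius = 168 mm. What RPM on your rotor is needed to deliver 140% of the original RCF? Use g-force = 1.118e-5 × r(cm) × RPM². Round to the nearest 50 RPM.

32050 RPM

Original rotor: r = 230 mm = 23.0 cm
RCF_original = 1.118 × 10⁻⁵ × 23 × (23161)² = 1.118 × 10⁻⁵ × 23 × 536,431,921 ≈ 137,938.1 × g
Target RCF = 1.4 × 137,938.1 ≈ 193,113.3 × g
Your rotor: r = 168 mm = 16.8 cm
193,113.3 = 1.118 × 10⁻⁵ × 16.8 × N²
N² = 193,113.3 / (18.7824 × 10⁻⁵) = 1,028,160,938
N ≈ √1,028,160,938 ≈ 32,064.9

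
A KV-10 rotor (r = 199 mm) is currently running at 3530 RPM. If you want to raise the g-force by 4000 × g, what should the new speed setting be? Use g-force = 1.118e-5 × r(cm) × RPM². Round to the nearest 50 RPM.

5500 RPM

r = 199 mm = 19.9 cm
Current RCF = 1.118 × 10⁻⁵ × 19.9 × (3530)² = 1.118 × 10⁻⁵ × 19.9 × 12,460,900 ≈ 2,772.3 × g
Target RCF = 2,772.3 + 4,000 = 6,772.3 × g
N² = 6,772.3 / (22.2482 × 10⁻⁵) = 30,439,766
N ≈ √30,439,766 ≈ 5,517.2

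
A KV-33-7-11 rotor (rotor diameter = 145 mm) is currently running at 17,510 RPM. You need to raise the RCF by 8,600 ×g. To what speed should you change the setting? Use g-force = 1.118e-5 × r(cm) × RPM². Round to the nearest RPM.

r = 145 mm / 2 = 72.5 mm = 7.25 cm
Current RCF = 1.118 × 10⁻⁵ × 7.25 × (17510)² = 1.118 × 10⁻⁵ × 7.25 × 306,600,100 ≈ 24,851.5 × g
Target RCF = 24,851.5 + 8,600 = 33,451.5 × g
N² = 33,451.5 / (8.1055 × 10⁻⁵) = 412,701,252
N ≈ √412,701,252 ≈ 20,315.0

≈ 20315 RPM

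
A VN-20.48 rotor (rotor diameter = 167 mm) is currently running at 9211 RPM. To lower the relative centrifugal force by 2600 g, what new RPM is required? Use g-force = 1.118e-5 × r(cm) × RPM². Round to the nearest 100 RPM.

7500 RPM

r = 167 mm / 2 = 83.5 mm = 8.35 cm
Current RCF = 1.118 × 10⁻⁵ × 8.35 × (9211)² = 1.118 × 10⁻⁵ × 8.35 × 84,842,521 ≈ 7,920.3 × g
Target RCF = 7,920.3 − 2,600 = 5,320.3 × g
N² = 5,320.3 / (9.3353 × 10⁻⁵) = 56,991,205
N ≈ √56,991,205 ≈ 7,549.3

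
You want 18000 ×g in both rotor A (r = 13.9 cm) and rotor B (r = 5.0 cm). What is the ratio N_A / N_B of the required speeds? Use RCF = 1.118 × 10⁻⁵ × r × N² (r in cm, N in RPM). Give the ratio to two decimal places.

At fixed RCF, N ∝ 1/√r, so N_A/N_B = √(r_B/r_A) = √(5.0/13.9) = √0.359712 = 0.5998.

0.60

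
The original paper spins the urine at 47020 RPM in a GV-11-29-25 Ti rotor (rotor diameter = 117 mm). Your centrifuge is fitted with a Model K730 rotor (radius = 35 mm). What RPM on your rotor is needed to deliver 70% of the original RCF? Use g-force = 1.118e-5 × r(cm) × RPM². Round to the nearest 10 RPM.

50860 RPM

Original rotor: r = 117 mm / 2 = 58.5 mm = 5.85 cm
RCF_original = 1.118 × 10⁻⁵ × 5.85 × (47020)² = 1.118 × 10⁻⁵ × 5.85 × 2,210,880,400 ≈ 144,598.2 × g
Target RCF = 0.7 × 144,598.2 ≈ 101,218.7 × g
Your rotor: r = 35 mm = 3.5 cm
101,218.7 = 1.118 × 10⁻⁵ × 3.5 × N²
N² = 101,218.7 / (3.913 × 10⁻⁵) = 2,586,728,853
N ≈ √2,586,728,853 ≈ 50,859.9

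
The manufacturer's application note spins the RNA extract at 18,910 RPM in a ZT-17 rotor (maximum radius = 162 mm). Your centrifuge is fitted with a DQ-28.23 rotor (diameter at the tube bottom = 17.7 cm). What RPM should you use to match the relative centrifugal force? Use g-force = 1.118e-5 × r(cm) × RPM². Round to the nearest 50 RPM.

Original rotor: r = 162 mm = 16.2 cm
RCF_original = 1.118 × 10⁻⁵ × 16.2 × (18910)² = 1.118 × 10⁻⁵ × 16.2 × 357,588,100 ≈ 64,764.9 × g
Your rotor: r = 17.7 / 2 = 8.85 cm
64,764.9 = 1.118 × 10⁻⁵ × 8.85 × N²
N² = 64,764.9 / (9.8943 × 10⁻⁵) = 654,567,781
N ≈ √654,567,781 ≈ 25,584.5

≈ 25600 RPM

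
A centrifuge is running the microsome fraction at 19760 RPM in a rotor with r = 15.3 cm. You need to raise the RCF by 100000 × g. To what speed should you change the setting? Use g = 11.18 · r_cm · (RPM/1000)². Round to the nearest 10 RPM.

≈ 31230 RPM

Current RCF = 11.18 × 15.3 × (19.76)² = 11.18 × 15.3 × 390.4576 ≈ 66,789.3 × g
Target RCF = 66,789.3 + 100,000 = 166,789.3 × g
(N/1000)² = 166,789.3 / 171.054 = 975.0681
N = 1000 × √975.0681 ≈ 31,226.1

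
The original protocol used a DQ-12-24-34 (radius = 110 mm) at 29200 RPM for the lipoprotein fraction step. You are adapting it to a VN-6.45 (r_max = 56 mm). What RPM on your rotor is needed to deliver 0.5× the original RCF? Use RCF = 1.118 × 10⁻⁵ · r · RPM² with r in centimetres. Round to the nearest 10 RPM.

≈ 28940 RPM

Original rotor: r = 110 mm = 11.0 cm
RCF_original = 1.118 × 10⁻⁵ × 11 × (29200)² = 1.118 × 10⁻⁵ × 11 × 852,640,000 ≈ 104,857.7 × g
Target RCF = 0.5 × 104,857.7 ≈ 52,428.8 × g
Your rotor: r = 56 mm = 5.6 cm
52,428.8 = 1.118 × 10⁻⁵ × 5.6 × N²
N² = 52,428.8 / (6.2608 × 10⁻⁵) = 837,413,749
N ≈ √837,413,749 ≈ 28,938.1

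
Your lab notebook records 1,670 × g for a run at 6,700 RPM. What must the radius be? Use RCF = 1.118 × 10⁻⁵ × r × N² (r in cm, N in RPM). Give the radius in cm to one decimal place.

r ≈ 3.3 cm

1670 = 1.118 × 10⁻⁵ × r × (6700)²
r = 1670 / (1.118 × 10⁻⁵ × 44,890,000) = 1670 / 501.8702 ≈ 3.328 cm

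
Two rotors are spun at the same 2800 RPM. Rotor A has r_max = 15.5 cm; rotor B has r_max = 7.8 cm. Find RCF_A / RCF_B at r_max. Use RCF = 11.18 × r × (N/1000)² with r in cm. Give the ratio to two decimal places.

At fixed N, RCF ∝ r, so RCF_A/RCF_B = r_A/r_B = 15.5 / 7.8 = 1.9872.

1.99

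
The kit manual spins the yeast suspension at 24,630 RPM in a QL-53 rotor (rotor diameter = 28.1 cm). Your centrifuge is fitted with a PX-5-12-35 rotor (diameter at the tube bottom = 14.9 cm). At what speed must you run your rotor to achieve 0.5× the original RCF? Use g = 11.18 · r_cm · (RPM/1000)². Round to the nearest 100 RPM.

Original rotor: r = 28.1 / 2 = 14.05 cm
RCF = 11.18 × r × (N/1000)²
RCF_original = 11.18 × 14.05 × (24.63)² = 11.18 × 14.05 × 606.6369 ≈ 95,289.9 × g
Target RCF = 0.5 × 95,289.9 ≈ 47,644.9 × g
Your rotor: r = 14.9 / 2 = 7.45 cm
47,644.9 = 11.18 × 7.45 × (N/1000)²
(N/1000)² = 47,644.9 / 83.291 = 572.0294
N = 1000 × √572.0294 ≈ 23,917.1

23900 RPM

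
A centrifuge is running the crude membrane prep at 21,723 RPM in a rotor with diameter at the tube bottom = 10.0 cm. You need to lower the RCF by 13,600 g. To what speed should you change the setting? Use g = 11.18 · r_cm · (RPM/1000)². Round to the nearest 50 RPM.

r = 10.0 / 2 = 5 cm
Current RCF = 11.18 × 5 × (21.723)² = 11.18 × 5 × 471.888729 ≈ 26,378.6 × g
Target RCF = 26,378.6 − 13,600 = 12,778.6 × g
(N/1000)² = 12,778.6 / 55.9 = 228.5975
N = 1000 × √228.5975 ≈ 15,119.4

15100 RPM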